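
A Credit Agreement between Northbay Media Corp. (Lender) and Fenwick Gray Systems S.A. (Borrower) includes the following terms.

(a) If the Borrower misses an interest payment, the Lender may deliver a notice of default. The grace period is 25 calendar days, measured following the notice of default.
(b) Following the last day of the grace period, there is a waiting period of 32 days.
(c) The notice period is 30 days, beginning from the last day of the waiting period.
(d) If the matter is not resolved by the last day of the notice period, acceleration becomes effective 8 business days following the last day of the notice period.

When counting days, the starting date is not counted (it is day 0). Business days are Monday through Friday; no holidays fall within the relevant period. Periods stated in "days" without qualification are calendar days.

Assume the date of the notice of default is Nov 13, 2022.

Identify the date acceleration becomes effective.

Feb 20, 2023

The last day of the grace period: Nov 13, 2022 + 25 days = Dec 8, 2022.
Adding 32 calendar days to Dec 8, 2022 gives Jan 9, 2023, which is the last day of the waiting period.
The last day of the notice period: 30 calendar days after Jan 9, 2023 is Feb 8, 2023.
From Wednesday, Feb 8, 2023, 8 business days (Feb 9, Feb 10, Feb 13, Feb 14, Feb 15, Feb 16, Feb 17, Feb 20, skipping weekends) brings us to Monday, Feb 20, 2023, which is the date acceleration becomes effective.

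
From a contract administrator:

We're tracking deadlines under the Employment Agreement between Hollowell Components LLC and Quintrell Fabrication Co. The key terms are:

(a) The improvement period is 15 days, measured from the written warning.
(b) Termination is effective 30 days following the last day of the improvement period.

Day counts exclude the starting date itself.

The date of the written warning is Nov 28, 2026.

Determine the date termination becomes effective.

Adding 15 calendar days to Nov 28, 2026 gives Dec 13, 2026, which is the last day of the improvement period.
The date termination becomes effective: Dec 13, 2026 + 30 days = Jan 12, 2027.

Jan 12, 2027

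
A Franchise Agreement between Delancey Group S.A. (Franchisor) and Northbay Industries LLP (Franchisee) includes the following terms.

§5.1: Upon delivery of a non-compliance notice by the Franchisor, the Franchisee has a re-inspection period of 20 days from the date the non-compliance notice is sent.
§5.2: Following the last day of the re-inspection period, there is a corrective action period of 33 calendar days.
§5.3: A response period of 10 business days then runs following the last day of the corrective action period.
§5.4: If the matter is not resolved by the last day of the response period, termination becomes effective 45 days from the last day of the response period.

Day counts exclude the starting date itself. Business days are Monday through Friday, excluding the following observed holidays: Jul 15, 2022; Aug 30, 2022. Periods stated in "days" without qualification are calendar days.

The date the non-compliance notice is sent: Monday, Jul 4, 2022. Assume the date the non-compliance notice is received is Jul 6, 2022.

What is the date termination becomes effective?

The last day of the re-inspection period: Jul 4, 2022 + 20 days = Jul 24, 2022.
The last day of the corrective action period: Jul 24, 2022 + 33 days = Aug 26, 2022.
The last day of the response period: 10 business days after Friday, Aug 26, 2022, skipping weekends and the listed holiday on Aug 30 — Aug 29, Aug 31, Sep 1, Sep 2, Sep 5, Sep 6, Sep 7, Sep 8, Sep 9, Sep 12 — lands on Monday, Sep 12, 2022.
The date termination becomes effective: 45 calendar days after Sep 12, 2022 is Oct 27, 2022.

Oct 27, 2022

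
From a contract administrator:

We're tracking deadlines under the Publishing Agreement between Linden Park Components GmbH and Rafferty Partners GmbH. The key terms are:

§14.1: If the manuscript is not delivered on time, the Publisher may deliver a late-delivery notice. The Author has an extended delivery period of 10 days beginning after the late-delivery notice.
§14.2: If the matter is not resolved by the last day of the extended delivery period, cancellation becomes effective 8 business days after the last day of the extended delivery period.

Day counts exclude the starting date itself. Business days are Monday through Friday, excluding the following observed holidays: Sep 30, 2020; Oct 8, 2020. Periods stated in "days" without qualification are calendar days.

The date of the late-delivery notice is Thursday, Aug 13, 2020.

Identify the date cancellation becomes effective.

The last day of the extended delivery period: 10 calendar days after Aug 13, 2020 is Aug 23, 2020.
The date cancellation becomes effective: counting 8 business days from Sunday, Aug 23, 2020 (Aug 24, Aug 25, Aug 26, Aug 27, Aug 28, Aug 31, Sep 1, Sep 2, skipping weekends) reaches Wednesday, Sep 2, 2020.

Sep 2, 2020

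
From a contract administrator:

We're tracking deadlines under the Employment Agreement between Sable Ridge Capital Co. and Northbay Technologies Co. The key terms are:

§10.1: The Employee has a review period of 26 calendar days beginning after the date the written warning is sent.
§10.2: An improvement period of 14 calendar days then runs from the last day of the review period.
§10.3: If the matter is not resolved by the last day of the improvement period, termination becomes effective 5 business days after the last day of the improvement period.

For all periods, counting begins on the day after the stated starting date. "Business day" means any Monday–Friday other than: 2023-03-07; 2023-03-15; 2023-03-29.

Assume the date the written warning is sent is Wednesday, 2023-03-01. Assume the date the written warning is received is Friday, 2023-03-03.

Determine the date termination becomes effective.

2023-04-17

Adding 26 calendar days to 2023-03-01 gives 2023-03-27, which is the last day of the review period.
Adding 14 calendar days to 2023-03-27 gives 2023-04-10, which is the last day of the improvement period.
The date termination becomes effective: 5 business days after Monday, 2023-04-10, skipping weekends — Apr 11, Apr 12, Apr 13, Apr 14, Apr 17 — lands on Monday, 2023-04-17.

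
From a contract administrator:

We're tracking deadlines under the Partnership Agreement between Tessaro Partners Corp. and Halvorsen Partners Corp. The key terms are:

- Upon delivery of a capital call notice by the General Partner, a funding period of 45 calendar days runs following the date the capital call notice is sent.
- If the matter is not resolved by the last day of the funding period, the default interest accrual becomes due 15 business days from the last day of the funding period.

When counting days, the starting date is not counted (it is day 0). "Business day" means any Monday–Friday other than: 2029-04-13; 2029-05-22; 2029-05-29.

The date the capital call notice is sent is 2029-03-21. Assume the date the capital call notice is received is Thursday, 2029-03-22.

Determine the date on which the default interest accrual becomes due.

The last day of the funding period: 2029-03-21 + 45 days = 2029-05-05.
The date on which the default interest accrual becomes due: 15 business days after Saturday, 2029-05-05, skipping weekends and the listed holiday on May 22 — May 7, May 8, May 9, May 10, …, May 24, May 25, May 28 — lands on Monday, 2029-05-28.

2029-05-28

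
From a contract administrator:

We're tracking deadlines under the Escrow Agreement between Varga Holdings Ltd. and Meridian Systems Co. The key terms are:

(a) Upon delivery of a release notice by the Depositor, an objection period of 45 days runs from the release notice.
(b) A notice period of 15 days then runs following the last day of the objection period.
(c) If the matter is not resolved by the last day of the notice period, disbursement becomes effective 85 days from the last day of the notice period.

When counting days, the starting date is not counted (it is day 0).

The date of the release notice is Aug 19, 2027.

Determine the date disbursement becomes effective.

Adding 45 calendar days to Aug 19, 2027 gives Oct 3, 2027, which is the last day of the objection period.
The last day of the notice period: Oct 3, 2027 + 15 days = Oct 18, 2027.
The date disbursement becomes effective: Oct 18, 2027 + 85 days = Jan 11, 2028.

Jan 11, 2028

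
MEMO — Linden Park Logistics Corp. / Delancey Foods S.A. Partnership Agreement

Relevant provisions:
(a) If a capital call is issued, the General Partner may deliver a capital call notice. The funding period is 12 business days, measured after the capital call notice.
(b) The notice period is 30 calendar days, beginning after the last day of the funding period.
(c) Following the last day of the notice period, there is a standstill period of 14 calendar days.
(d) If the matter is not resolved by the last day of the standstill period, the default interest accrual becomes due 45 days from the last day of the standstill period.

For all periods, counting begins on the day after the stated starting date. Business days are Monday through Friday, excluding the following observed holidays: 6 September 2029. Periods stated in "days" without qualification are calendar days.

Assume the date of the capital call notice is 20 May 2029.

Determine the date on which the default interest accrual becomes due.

2 September 2029

The last day of the funding period: 12 business days after Sunday, 20 May 2029, skipping weekends — May 21, May 22, May 23, May 24, …, Jun 1, Jun 4, Jun 5 — lands on Tuesday, 5 June 2029.
The last day of the notice period: 5 June 2029 + 30 days = 5 July 2029.
Adding 14 calendar days to 5 July 2029 gives 19 July 2029, which is the last day of the standstill period.
Adding 45 calendar days to 19 July 2029 gives 2 September 2029, which is the date on which the default interest accrual becomes due.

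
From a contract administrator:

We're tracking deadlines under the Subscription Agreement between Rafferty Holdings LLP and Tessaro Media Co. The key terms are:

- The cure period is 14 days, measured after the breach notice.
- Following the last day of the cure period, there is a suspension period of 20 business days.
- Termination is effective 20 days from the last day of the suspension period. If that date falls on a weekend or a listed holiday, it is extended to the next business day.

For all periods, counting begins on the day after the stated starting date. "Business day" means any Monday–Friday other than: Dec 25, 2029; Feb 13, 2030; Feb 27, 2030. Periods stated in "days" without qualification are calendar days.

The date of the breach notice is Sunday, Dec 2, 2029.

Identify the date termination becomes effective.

Feb 4, 2030

The last day of the cure period: 14 calendar days after Dec 2, 2029 is Dec 16, 2029.
The last day of the suspension period: 20 business days after Sunday, Dec 16, 2029, skipping weekends and the listed holiday on Dec 25 — Dec 17, Dec 18, Dec 19, Dec 20, …, Jan 10, Jan 11, Jan 14 — lands on Monday, Jan 14, 2030.
The date termination becomes effective: Jan 14, 2030 + 20 days = Feb 3, 2030. That falls on a Sunday, so it rolls to the next business day, Monday, Feb 4, 2030.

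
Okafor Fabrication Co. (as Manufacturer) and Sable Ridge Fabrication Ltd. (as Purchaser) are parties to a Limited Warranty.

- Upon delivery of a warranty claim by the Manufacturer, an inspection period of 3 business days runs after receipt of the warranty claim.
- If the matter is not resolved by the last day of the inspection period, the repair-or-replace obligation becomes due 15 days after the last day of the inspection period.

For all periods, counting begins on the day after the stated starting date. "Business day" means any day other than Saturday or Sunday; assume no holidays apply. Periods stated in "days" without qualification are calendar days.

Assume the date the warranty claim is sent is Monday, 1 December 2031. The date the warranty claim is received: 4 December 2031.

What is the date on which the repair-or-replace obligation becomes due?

The last day of the inspection period: counting 3 business days from Thursday, 4 December 2031 (Dec 5, Dec 8, Dec 9, skipping weekends) reaches Tuesday, 9 December 2031.
The date on which the repair-or-replace obligation becomes due: 9 December 2031 + 15 days = 24 December 2031.

24 December 2031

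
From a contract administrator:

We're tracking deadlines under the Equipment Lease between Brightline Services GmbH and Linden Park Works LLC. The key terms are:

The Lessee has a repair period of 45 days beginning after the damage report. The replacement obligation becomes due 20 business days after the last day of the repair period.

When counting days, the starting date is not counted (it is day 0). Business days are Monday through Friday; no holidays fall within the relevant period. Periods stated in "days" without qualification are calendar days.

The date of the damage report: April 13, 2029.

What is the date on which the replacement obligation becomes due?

June 25, 2029

The last day of the repair period: 45 calendar days after April 13, 2029 is May 28, 2029.
From Monday, May 28, 2029, 20 business days (May 29, May 30, May 31, Jun 1, …, Jun 21, Jun 22, Jun 25, skipping weekends) brings us to Monday, June 25, 2029, which is the date on which the replacement obligation becomes due.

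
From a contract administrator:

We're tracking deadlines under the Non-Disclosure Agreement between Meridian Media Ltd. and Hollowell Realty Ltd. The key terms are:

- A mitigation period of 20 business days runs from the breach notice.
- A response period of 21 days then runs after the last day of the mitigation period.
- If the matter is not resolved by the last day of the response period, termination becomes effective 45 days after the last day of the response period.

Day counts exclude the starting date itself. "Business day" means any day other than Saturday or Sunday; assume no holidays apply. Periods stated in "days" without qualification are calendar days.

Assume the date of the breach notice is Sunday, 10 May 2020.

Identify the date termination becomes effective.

10 August 2020

From Sunday, 10 May 2020, 20 business days (May 11, May 12, May 13, May 14, …, Jun 3, Jun 4, Jun 5, skipping weekends) brings us to Friday, 5 June 2020, which is the last day of the mitigation period.
The last day of the response period: 21 calendar days after 5 June 2020 is 26 June 2020.
Adding 45 calendar days to 26 June 2020 gives 10 August 2020, which is the date termination becomes effective.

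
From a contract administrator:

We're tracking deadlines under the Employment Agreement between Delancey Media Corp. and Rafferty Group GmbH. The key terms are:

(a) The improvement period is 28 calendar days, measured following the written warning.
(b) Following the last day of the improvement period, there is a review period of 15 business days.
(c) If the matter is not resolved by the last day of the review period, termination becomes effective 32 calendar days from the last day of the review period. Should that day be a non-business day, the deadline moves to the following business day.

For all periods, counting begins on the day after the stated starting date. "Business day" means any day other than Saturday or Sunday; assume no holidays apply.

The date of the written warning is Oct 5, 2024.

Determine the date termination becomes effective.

Dec 24, 2024

Adding 28 calendar days to Oct 5, 2024 gives Nov 2, 2024, which is the last day of the improvement period.
The last day of the review period: counting 15 business days from Saturday, Nov 2, 2024 (Nov 4, Nov 5, Nov 6, Nov 7, …, Nov 20, Nov 21, Nov 22, skipping weekends) reaches Friday, Nov 22, 2024.
Adding 32 calendar days to Nov 22, 2024 gives Dec 24, 2024, which is the date termination becomes effective. Dec 24, 2024 is a Tuesday, so no roll-forward applies.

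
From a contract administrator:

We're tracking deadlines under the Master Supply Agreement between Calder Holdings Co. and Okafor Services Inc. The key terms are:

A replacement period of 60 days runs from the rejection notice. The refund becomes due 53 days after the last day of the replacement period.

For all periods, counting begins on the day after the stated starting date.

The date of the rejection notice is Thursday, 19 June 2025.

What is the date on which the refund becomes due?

10 October 2025

Adding 60 calendar days to 19 June 2025 gives 18 August 2025, which is the last day of the replacement period.
The date on which the refund becomes due: 53 calendar days after 18 August 2025 is 10 October 2025.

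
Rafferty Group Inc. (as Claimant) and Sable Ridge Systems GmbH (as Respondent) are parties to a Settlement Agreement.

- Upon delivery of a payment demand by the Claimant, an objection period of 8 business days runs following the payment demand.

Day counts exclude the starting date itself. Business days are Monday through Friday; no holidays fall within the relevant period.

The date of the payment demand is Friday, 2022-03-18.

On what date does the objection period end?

2022-03-30

The last day of the objection period: 8 business days after Friday, 2022-03-18, skipping weekends — Mar 21, Mar 22, Mar 23, Mar 24, Mar 25, Mar 28, Mar 29, Mar 30 — lands on Wednesday, 2022-03-30.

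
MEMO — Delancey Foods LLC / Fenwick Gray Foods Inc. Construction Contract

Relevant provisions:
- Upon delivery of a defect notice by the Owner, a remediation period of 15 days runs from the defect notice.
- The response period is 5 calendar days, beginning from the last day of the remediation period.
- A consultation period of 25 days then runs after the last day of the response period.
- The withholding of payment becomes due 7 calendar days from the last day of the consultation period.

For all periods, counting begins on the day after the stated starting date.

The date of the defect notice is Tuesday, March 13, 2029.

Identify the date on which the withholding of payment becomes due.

The last day of the remediation period: 15 calendar days after March 13, 2029 is March 28, 2029.
The last day of the response period: March 28, 2029 + 5 days = April 2, 2029.
The last day of the consultation period: 25 calendar days after April 2, 2029 is April 27, 2029.
The date on which the withholding of payment becomes due: April 27, 2029 + 7 days = May 4, 2029.

May 4, 2029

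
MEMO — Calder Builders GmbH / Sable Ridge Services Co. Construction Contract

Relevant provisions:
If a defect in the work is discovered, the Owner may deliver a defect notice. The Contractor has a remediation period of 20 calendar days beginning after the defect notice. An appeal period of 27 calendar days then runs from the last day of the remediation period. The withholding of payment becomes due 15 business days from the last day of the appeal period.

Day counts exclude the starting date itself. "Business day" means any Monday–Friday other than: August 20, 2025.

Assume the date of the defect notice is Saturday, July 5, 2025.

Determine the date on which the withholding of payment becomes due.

Adding 20 calendar days to July 5, 2025 gives July 25, 2025, which is the last day of the remediation period.
The last day of the appeal period: July 25, 2025 + 27 days = August 21, 2025.
From Thursday, August 21, 2025, 15 business days (Aug 22, Aug 25, Aug 26, Aug 27, …, Sep 9, Sep 10, Sep 11, skipping weekends) brings us to Thursday, September 11, 2025, which is the date on which the withholding of payment becomes due.

September 11, 2025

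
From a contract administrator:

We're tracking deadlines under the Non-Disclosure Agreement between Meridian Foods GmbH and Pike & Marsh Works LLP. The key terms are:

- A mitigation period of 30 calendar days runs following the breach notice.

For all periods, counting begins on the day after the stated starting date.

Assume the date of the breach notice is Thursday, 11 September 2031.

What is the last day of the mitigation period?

The last day of the mitigation period: 11 September 2031 + 30 days = 11 October 2031.

11 October 2031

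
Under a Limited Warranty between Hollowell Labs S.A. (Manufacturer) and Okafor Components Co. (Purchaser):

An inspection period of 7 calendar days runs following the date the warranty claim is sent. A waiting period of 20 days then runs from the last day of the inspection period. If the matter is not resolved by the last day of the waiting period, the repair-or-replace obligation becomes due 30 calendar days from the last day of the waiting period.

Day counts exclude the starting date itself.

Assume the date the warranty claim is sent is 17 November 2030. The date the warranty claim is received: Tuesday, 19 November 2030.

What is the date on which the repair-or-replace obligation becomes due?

13 January 2031

The last day of the inspection period: 17 November 2030 + 7 days = 24 November 2030.
The last day of the waiting period: 24 November 2030 + 20 days = 14 December 2030.
The date on which the repair-or-replace obligation becomes due: 30 calendar days after 14 December 2030 is 13 January 2031.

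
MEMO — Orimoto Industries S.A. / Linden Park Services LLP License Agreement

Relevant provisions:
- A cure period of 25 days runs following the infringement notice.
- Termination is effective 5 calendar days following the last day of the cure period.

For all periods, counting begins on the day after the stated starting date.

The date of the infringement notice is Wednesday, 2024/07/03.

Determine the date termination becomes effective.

2024/08/02

The last day of the cure period: 2024/07/03 + 25 days = 2024/07/28.
Adding 5 calendar days to 2024/07/28 gives 2024/08/02, which is the date termination becomes effective.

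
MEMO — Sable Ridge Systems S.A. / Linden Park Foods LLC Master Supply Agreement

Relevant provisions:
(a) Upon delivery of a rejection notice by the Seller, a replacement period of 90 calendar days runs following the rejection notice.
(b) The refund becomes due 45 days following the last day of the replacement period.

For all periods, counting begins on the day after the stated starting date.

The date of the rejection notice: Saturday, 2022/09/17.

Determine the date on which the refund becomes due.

The last day of the replacement period: 90 calendar days after 2022/09/17 is 2022/12/16.
Adding 45 calendar days to 2022/12/16 gives 2023/01/30, which is the date on which the refund becomes due.

2023/01/30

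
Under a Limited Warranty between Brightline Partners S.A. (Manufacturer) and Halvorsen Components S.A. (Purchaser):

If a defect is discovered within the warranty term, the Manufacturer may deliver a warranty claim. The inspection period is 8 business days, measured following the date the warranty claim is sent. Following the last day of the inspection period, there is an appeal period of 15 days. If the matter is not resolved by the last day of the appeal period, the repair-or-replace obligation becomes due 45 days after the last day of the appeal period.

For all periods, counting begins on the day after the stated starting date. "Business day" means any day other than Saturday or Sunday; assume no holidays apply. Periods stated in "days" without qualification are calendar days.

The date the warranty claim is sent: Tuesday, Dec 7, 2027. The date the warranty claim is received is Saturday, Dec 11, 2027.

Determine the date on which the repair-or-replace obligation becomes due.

Feb 15, 2028

The last day of the inspection period: 8 business days after Tuesday, Dec 7, 2027, skipping weekends — Dec 8, Dec 9, Dec 10, Dec 13, Dec 14, Dec 15, Dec 16, Dec 17 — lands on Friday, Dec 17, 2027.
The last day of the appeal period: 15 calendar days after Dec 17, 2027 is Jan 1, 2028.
The date on which the repair-or-replace obligation becomes due: Jan 1, 2028 + 45 days = Feb 15, 2028.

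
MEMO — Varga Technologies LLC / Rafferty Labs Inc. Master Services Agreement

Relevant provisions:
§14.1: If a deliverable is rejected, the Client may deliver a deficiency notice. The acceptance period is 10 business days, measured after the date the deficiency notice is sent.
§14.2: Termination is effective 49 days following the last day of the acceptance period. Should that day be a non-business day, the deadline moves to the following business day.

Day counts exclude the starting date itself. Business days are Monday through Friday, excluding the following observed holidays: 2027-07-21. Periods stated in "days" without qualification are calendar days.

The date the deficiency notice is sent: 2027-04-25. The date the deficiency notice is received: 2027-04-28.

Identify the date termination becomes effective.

2027-06-25

The last day of the acceptance period: counting 10 business days from Sunday, 2027-04-25 (Apr 26, Apr 27, Apr 28, Apr 29, Apr 30, May 3, May 4, May 5, May 6, May 7, skipping weekends) reaches Friday, 2027-05-07.
The date termination becomes effective: 49 calendar days after 2027-05-07 is 2027-06-25. 2027-06-25 is a Friday and is not a listed holiday, so no roll-forward applies.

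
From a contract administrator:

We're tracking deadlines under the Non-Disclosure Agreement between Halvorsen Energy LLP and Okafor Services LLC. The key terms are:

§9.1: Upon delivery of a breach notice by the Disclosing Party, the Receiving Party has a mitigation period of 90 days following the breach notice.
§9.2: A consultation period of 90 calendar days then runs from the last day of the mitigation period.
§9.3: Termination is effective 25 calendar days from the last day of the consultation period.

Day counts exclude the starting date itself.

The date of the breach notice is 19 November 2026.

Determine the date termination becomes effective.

The last day of the mitigation period: 90 calendar days after 19 November 2026 is 17 February 2027.
Adding 90 calendar days to 17 February 2027 gives 18 May 2027, which is the last day of the consultation period.
The date termination becomes effective: 18 May 2027 + 25 days = 12 June 2027.

12 June 2027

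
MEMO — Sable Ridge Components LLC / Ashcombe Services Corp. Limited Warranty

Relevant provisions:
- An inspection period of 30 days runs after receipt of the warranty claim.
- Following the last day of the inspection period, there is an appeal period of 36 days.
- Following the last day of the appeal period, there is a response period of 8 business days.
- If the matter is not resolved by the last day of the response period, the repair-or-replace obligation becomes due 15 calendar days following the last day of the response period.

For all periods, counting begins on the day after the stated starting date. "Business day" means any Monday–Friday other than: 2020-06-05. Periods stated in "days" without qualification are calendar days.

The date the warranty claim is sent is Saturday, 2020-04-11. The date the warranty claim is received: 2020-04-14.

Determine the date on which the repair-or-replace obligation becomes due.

The last day of the inspection period: 2020-04-14 + 30 days = 2020-05-14.
The last day of the appeal period: 2020-05-14 + 36 days = 2020-06-19.
The last day of the response period: counting 8 business days from Friday, 2020-06-19 (Jun 22, Jun 23, Jun 24, Jun 25, Jun 26, Jun 29, Jun 30, Jul 1, skipping weekends) reaches Wednesday, 2020-07-01.
The date on which the repair-or-replace obligation becomes due: 2020-07-01 + 15 days = 2020-07-16.

2020-07-16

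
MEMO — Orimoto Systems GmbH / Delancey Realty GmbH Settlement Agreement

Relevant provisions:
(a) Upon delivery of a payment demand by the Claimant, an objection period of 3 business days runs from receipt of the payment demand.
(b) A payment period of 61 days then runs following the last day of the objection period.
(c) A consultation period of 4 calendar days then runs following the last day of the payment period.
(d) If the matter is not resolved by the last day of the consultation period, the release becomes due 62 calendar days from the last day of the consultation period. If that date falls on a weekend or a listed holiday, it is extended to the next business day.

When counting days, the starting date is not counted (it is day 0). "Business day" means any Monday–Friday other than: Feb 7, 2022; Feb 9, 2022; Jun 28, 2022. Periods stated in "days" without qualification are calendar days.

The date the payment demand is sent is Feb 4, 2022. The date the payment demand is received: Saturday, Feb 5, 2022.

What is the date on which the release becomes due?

The last day of the objection period: counting 3 business days from Saturday, Feb 5, 2022 (Feb 8, Feb 10, Feb 11, skipping weekends and the listed holidays on Feb 7, Feb 9) reaches Friday, Feb 11, 2022.
Adding 61 calendar days to Feb 11, 2022 gives Apr 13, 2022, which is the last day of the payment period.
The last day of the consultation period: Apr 13, 2022 + 4 days = Apr 17, 2022.
The date on which the release becomes due: Apr 17, 2022 + 62 days = Jun 18, 2022. That falls on a Saturday, so it rolls to the next business day, Monday, Jun 20, 2022.

Jun 20, 2022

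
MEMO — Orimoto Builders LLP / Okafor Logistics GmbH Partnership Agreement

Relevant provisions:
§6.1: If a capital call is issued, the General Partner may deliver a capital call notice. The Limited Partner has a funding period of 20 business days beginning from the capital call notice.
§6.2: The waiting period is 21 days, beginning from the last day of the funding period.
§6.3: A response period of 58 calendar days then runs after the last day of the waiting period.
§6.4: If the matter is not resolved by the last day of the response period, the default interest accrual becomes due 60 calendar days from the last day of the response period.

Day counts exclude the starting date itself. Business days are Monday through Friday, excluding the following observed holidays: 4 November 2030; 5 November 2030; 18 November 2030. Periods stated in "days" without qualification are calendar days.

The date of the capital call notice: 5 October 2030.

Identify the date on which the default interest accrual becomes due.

The last day of the funding period: counting 20 business days from Saturday, 5 October 2030 (Oct 7, Oct 8, Oct 9, Oct 10, …, Oct 30, Oct 31, Nov 1, skipping weekends) reaches Friday, 1 November 2030.
The last day of the waiting period: 21 calendar days after 1 November 2030 is 22 November 2030.
Adding 58 calendar days to 22 November 2030 gives 19 January 2031, which is the last day of the response period.
Adding 60 calendar days to 19 January 2031 gives 20 March 2031, which is the date on which the default interest accrual becomes due.

20 March 2031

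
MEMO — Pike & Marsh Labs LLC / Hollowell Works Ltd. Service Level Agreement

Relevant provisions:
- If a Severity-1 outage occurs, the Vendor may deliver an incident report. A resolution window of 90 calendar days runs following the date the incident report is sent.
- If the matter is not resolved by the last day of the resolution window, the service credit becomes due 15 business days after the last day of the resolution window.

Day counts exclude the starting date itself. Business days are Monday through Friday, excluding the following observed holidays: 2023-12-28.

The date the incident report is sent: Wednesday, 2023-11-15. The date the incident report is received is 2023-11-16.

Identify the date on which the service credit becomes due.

The last day of the resolution window: 90 calendar days after 2023-11-15 is 2024-02-13.
From Tuesday, 2024-02-13, 15 business days (Feb 14, Feb 15, Feb 16, Feb 19, …, Mar 1, Mar 4, Mar 5, skipping weekends) brings us to Tuesday, 2024-03-05, which is the date on which the service credit becomes due.

2024-03-05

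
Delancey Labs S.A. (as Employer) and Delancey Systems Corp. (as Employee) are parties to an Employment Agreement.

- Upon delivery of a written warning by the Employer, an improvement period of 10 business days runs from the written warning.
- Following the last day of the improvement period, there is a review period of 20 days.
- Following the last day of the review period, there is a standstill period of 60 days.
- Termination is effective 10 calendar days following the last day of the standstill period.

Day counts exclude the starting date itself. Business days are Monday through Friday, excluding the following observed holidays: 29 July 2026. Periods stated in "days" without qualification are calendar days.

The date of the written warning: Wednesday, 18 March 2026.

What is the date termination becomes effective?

The last day of the improvement period: counting 10 business days from Wednesday, 18 March 2026 (Mar 19, Mar 20, Mar 23, Mar 24, Mar 25, Mar 26, Mar 27, Mar 30, Mar 31, Apr 1, skipping weekends) reaches Wednesday, 1 April 2026.
The last day of the review period: 1 April 2026 + 20 days = 21 April 2026.
The last day of the standstill period: 60 calendar days after 21 April 2026 is 20 June 2026.
The date termination becomes effective: 20 June 2026 + 10 days = 30 June 2026.

30 June 2026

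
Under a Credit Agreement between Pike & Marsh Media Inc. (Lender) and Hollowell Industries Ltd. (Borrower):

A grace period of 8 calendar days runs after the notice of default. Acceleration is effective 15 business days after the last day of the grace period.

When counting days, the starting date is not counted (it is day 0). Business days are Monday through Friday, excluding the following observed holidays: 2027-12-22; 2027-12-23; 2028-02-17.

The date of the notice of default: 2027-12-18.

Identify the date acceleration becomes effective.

Adding 8 calendar days to 2027-12-18 gives 2027-12-26, which is the last day of the grace period.
From Sunday, 2027-12-26, 15 business days (Dec 27, Dec 28, Dec 29, Dec 30, …, Jan 12, Jan 13, Jan 14, skipping weekends) brings us to Friday, 2028-01-14, which is the date acceleration becomes effective.

2028-01-14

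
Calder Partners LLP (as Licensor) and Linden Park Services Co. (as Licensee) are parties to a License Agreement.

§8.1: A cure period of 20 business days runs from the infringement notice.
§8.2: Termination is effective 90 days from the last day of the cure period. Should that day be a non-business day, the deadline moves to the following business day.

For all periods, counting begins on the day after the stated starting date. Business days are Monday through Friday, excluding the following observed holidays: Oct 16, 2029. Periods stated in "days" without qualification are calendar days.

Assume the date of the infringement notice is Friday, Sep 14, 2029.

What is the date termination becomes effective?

The last day of the cure period: counting 20 business days from Friday, Sep 14, 2029 (Sep 17, Sep 18, Sep 19, Sep 20, …, Oct 10, Oct 11, Oct 12, skipping weekends) reaches Friday, Oct 12, 2029.
The date termination becomes effective: 90 calendar days after Oct 12, 2029 is Jan 10, 2030. Jan 10, 2030 is a Thursday and is not a listed holiday, so no roll-forward applies.

Jan 10, 2030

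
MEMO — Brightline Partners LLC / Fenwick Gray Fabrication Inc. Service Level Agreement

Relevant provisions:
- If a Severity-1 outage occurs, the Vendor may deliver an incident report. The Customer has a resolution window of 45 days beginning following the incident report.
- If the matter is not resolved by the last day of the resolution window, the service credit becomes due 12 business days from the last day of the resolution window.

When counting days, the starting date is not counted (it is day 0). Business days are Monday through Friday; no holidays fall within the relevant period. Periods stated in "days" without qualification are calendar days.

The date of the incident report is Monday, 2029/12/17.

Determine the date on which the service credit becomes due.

2030/02/18

The last day of the resolution window: 45 calendar days after 2029/12/17 is 2030/01/31.
The date on which the service credit becomes due: counting 12 business days from Thursday, 2030/01/31 (Feb 1, Feb 4, Feb 5, Feb 6, …, Feb 14, Feb 15, Feb 18, skipping weekends) reaches Monday, 2030/02/18.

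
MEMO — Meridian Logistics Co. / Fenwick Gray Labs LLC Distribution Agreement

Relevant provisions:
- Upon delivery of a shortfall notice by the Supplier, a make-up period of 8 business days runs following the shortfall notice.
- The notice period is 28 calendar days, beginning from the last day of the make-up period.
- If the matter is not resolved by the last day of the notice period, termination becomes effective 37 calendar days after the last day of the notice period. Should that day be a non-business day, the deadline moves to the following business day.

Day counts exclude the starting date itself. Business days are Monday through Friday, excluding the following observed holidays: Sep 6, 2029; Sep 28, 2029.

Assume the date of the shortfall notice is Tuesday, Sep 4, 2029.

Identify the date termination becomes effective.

The last day of the make-up period: counting 8 business days from Tuesday, Sep 4, 2029 (Sep 5, Sep 7, Sep 10, Sep 11, Sep 12, Sep 13, Sep 14, Sep 17, skipping weekends and the listed holiday on Sep 6) reaches Monday, Sep 17, 2029.
Adding 28 calendar days to Sep 17, 2029 gives Oct 15, 2029, which is the last day of the notice period.
The date termination becomes effective: Oct 15, 2029 + 37 days = Nov 21, 2029. Nov 21, 2029 is a Wednesday and is not a listed holiday, so no roll-forward applies.

Nov 21, 2029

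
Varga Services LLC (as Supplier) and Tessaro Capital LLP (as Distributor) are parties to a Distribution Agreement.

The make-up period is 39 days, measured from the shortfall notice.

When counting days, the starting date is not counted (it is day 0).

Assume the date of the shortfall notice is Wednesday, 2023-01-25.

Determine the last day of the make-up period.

2023-03-05

The last day of the make-up period: 2023-01-25 + 39 days = 2023-03-05.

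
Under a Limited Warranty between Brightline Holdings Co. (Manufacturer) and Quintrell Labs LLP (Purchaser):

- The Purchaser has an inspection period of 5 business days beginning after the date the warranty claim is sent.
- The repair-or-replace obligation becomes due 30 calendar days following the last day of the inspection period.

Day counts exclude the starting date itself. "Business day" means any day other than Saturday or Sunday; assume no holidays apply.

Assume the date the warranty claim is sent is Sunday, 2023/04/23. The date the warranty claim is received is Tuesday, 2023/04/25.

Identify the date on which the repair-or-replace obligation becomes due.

2023/05/28

From Sunday, 2023/04/23, 5 business days (Apr 24, Apr 25, Apr 26, Apr 27, Apr 28, skipping weekends) brings us to Friday, 2023/04/28, which is the last day of the inspection period.
Adding 30 calendar days to 2023/04/28 gives 2023/05/28, which is the date on which the repair-or-replace obligation becomes due.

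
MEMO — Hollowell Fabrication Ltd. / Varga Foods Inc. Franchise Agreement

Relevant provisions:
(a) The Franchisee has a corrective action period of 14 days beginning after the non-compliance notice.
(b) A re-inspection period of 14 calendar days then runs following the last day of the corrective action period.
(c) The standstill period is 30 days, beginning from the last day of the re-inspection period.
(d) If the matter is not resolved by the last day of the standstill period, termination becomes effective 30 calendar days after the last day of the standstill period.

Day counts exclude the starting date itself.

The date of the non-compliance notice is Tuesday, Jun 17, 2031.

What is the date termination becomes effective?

Sep 13, 2031

The last day of the corrective action period: Jun 17, 2031 + 14 days = Jul 1, 2031.
The last day of the re-inspection period: 14 calendar days after Jul 1, 2031 is Jul 15, 2031.
The last day of the standstill period: 30 calendar days after Jul 15, 2031 is Aug 14, 2031.
The date termination becomes effective: 30 calendar days after Aug 14, 2031 is Sep 13, 2031.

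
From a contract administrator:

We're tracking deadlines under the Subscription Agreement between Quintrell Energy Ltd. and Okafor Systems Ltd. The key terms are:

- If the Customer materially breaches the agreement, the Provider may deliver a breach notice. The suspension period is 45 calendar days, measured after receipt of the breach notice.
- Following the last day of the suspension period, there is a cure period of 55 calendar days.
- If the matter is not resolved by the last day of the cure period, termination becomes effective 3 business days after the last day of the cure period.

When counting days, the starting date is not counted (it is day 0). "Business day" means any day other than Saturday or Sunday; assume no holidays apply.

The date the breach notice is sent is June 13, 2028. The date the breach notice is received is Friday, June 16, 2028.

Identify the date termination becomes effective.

The last day of the suspension period: 45 calendar days after June 16, 2028 is July 31, 2028.
The last day of the cure period: 55 calendar days after July 31, 2028 is September 24, 2028.
From Sunday, September 24, 2028, 3 business days (Sep 25, Sep 26, Sep 27, skipping weekends) brings us to Wednesday, September 27, 2028, which is the date termination becomes effective.

September 27, 2028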